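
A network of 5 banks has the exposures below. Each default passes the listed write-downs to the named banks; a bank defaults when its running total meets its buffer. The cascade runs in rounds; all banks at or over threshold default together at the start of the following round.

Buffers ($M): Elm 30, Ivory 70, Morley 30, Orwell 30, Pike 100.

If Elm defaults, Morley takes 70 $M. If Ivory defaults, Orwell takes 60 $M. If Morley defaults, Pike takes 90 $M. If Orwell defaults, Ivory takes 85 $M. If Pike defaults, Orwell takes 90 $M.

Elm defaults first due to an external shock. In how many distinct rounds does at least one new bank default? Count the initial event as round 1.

Round 1 — Elm defaults (initial).
  Morley: +70 → 70 ≥ 30
Round 2 — Morley defaults.
  Pike: +90 → 90 < 100
No further defaults.

2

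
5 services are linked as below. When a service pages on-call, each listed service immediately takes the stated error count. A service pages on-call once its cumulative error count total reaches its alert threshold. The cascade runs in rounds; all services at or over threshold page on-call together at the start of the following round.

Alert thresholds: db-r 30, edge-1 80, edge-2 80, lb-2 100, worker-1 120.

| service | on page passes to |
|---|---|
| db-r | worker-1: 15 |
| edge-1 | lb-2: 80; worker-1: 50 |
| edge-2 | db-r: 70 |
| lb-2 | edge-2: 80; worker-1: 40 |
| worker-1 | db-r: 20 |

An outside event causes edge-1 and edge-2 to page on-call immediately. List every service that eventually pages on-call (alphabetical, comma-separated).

Round 1 — edge-1, edge-2 page on-call (initial).
  db-r: +70 → 70 ≥ 30
  lb-2: +80 → 80 < 100
  worker-1: +50 → 50 < 120
Round 2 — db-r pages on-call.
  worker-1: +15 → 65 < 120
No further pages.

db-r, edge-1, edge-2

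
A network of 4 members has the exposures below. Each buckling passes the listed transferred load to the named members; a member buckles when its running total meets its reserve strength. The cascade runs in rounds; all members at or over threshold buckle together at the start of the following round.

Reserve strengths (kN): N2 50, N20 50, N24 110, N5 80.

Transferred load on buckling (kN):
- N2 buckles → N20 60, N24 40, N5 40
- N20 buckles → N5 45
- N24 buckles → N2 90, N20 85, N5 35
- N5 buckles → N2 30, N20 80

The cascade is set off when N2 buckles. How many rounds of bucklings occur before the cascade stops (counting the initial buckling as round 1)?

3

Round 1 — N2 buckles (initial).
  N20: +60 → 60 ≥ 50
  N24: +40 → 40 < 110
  N5: +40 → 40 < 80
Round 2 — N20 buckles.
  N5: +45 → 85 ≥ 80
Round 3 — N5 buckles.
No further bucklings.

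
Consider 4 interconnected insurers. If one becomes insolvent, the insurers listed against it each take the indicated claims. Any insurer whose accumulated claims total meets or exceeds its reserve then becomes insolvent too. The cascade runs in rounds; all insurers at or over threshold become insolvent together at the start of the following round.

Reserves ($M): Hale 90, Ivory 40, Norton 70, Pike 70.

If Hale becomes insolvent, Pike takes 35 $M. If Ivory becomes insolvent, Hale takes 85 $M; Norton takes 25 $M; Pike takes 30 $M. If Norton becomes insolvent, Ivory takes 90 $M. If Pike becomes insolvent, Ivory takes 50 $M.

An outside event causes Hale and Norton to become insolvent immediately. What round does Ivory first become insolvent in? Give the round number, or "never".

2

Round 1 — Hale, Norton become insolvent (initial).
  Ivory: +90 → 90 ≥ 40
  Pike: +35 → 35 < 70
Round 2 — Ivory becomes insolvent.
  Pike: +30 → 65 < 70
No further insolvencies.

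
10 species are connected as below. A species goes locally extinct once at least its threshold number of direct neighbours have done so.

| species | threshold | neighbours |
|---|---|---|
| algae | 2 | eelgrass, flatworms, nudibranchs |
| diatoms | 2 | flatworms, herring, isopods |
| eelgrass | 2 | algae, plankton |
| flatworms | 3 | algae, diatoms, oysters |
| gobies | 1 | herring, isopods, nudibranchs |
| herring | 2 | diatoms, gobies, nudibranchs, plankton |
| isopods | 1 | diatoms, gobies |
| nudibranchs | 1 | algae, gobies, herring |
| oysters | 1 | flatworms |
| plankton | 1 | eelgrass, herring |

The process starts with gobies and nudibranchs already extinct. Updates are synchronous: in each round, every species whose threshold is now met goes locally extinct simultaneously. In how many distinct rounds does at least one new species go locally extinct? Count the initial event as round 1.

Round 1 — gobies, nudibranchs go locally extinct (initial).
Round 2 — checking thresholds:
  algae: 1 of 3 neighbours < 2, not yet.
  herring: 2 of 4 neighbours ≥ 2, goes locally extinct.
  isopods: 1 of 2 neighbours ≥ 1, goes locally extinct.
Round 3 — checking thresholds:
  algae: 1 of 3 neighbours < 2, not yet.
  diatoms: 2 of 3 neighbours ≥ 2, goes locally extinct.
  plankton: 1 of 2 neighbours ≥ 1, goes locally extinct.
Round 4 — no new extinctions; cascade stops.

3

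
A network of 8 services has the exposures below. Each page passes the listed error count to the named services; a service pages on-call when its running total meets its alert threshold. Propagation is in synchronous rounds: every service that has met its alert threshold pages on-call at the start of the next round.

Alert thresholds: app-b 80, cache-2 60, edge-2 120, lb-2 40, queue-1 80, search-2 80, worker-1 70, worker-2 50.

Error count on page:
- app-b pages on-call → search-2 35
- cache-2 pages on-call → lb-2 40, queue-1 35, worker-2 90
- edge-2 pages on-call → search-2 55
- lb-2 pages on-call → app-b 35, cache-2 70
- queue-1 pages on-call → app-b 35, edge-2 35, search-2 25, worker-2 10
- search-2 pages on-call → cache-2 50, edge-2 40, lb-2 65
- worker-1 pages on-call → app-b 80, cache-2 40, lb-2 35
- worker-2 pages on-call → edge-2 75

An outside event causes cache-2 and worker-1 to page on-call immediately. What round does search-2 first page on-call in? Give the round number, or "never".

never

Round 1 — cache-2, worker-1 page on-call (initial).
  app-b: +80 → 80 ≥ 80
  lb-2: +40+35 → 75 ≥ 40
  queue-1: +35 → 35 < 80
  worker-2: +90 → 90 ≥ 50
Round 2 — app-b, lb-2, worker-2 page on-call.
  edge-2: +75 → 75 < 120
  search-2: +35 → 35 < 80
No further pages.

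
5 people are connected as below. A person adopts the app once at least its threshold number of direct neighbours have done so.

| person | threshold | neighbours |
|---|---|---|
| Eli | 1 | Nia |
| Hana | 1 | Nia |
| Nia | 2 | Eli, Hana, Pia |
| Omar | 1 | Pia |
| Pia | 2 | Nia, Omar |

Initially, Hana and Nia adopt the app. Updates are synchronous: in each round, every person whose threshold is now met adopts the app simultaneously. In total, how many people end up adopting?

Round 1 — Hana, Nia adopt the app (initial).
Round 2 — checking thresholds:
  Eli: 1 of 1 neighbours ≥ 1, adopts the app.
  Pia: 1 of 2 neighbours < 2, not yet.
Round 3 — no new adoptions; cascade stops.

3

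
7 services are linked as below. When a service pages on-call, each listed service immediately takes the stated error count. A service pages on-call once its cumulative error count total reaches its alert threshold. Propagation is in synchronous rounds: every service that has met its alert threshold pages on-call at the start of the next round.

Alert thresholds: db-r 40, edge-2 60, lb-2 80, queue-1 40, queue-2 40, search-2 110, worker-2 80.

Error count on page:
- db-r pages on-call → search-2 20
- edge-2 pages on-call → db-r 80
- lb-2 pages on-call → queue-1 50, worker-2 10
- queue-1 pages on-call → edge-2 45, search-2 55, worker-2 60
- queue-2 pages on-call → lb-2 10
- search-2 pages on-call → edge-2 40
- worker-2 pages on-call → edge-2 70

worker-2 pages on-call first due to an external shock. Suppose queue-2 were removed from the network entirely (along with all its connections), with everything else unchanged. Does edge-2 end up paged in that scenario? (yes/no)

With queue-2 removed:
Round 1 — worker-2 pages on-call (initial).
  edge-2: +70 → 70 ≥ 60
Round 2 — edge-2 pages on-call.
  db-r: +80 → 80 ≥ 40
Round 3 — db-r pages on-call.
  search-2: +20 → 20 < 110
No further pages.

yes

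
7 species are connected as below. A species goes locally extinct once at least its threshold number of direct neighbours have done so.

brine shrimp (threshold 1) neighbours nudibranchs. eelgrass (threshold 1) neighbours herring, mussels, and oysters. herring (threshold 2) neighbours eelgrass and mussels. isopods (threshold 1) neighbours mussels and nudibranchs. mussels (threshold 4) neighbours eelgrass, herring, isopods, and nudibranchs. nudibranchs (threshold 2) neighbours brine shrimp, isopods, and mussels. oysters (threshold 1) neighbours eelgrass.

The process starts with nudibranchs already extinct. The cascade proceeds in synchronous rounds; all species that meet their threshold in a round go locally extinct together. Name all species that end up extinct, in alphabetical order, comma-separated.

Round 1 — nudibranchs goes locally extinct (initial).
Round 2 — checking thresholds:
  brine shrimp: 1 of 1 neighbours ≥ 1, goes locally extinct.
  isopods: 1 of 2 neighbours ≥ 1, goes locally extinct.
  mussels: 1 of 4 neighbours < 4, not yet.
Round 3 — no new extinctions; cascade stops.

brine shrimp, isopods, nudibranchs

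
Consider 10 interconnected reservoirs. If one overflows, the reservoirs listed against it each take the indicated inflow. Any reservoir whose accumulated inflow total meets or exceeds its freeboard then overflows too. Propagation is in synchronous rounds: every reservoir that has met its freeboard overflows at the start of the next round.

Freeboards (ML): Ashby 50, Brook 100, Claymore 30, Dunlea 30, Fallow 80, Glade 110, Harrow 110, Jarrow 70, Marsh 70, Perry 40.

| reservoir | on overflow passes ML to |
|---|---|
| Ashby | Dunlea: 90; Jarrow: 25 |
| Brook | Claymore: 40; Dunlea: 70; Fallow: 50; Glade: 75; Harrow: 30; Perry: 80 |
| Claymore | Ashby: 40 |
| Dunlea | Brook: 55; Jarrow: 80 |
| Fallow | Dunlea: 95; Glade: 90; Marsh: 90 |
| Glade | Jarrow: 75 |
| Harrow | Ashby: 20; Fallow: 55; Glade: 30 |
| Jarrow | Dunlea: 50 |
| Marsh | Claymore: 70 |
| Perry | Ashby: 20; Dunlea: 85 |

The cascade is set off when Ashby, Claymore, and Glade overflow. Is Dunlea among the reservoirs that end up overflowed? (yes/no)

Round 1 — Ashby, Claymore, Glade overflow (initial).
  Dunlea: +90 → 90 ≥ 30
  Jarrow: +25+75 → 100 ≥ 70
Round 2 — Dunlea, Jarrow overflow.
  Brook: +55 → 55 < 100
No further overflows.

yes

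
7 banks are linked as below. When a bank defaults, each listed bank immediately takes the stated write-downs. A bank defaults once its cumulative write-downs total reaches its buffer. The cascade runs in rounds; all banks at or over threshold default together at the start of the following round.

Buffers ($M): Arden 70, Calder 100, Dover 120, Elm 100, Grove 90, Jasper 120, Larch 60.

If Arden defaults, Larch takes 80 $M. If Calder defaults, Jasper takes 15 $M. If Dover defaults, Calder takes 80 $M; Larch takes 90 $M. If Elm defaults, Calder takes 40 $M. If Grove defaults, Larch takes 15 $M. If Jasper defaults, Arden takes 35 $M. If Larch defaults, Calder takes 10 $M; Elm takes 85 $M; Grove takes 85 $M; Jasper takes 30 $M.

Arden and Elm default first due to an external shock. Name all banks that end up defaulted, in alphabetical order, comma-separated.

Arden, Elm, Larch

Round 1 — Arden, Elm default (initial).
  Calder: +40 → 40 < 100
  Larch: +80 → 80 ≥ 60
Round 2 — Larch defaults.
  Calder: +10 → 50 < 100
  Grove: +85 → 85 < 90
  Jasper: +30 → 30 < 120
No further defaults.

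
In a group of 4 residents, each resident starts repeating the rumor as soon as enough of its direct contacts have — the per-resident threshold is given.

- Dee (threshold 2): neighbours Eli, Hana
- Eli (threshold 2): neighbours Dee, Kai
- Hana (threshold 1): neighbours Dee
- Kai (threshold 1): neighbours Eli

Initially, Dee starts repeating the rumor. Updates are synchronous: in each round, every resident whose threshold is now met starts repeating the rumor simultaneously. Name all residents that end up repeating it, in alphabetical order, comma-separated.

Round 1 — Dee starts repeating the rumor (initial).
Round 2 — checking thresholds:
  Eli: 1 of 2 neighbours < 2, below threshold.
  Hana: 1 of 1 neighbours ≥ 1, starts repeating the rumor.
Round 3 — no new spreads; cascade stops.

Dee, Hana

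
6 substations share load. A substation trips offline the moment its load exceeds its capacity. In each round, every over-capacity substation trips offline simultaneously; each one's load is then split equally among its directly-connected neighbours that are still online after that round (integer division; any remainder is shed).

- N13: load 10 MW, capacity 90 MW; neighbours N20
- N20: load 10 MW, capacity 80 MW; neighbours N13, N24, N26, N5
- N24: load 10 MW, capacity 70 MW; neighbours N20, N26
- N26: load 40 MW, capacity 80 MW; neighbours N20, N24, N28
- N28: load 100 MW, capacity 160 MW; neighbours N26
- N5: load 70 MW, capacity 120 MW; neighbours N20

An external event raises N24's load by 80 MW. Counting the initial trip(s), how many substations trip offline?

3

Round 1 — N24 at 90 > 70. N24 trips offline.
  N24 sheds 90 MW to N20, N26: 45 each.
    N20: 10+45 = 55 ≤ 80
    N26: 40+45 = 85 > 80
Round 2 — N26 trips offline.
  N26 sheds 85 MW to N20, N28: 42 each (1 lost).
    N20: 55+42 = 97 > 80
    N28: 100+42 = 142 ≤ 160
Round 3 — N20 trips offline.
  N20 sheds 97 MW to N13, N5: 48 each (1 lost).
    N13: 10+48 = 58 ≤ 90
    N5: 70+48 = 118 ≤ 120
No further trips.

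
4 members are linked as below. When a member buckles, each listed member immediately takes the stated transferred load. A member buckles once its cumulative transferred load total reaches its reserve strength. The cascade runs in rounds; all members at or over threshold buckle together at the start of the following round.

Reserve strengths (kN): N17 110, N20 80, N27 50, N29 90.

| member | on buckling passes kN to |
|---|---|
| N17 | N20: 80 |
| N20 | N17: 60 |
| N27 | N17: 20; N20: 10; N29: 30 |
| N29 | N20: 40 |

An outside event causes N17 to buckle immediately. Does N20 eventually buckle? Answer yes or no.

yes

Round 1 — N17 buckles (initial).
  N20: +80 → 80 ≥ 80
Round 2 — N20 buckles.
No further bucklings.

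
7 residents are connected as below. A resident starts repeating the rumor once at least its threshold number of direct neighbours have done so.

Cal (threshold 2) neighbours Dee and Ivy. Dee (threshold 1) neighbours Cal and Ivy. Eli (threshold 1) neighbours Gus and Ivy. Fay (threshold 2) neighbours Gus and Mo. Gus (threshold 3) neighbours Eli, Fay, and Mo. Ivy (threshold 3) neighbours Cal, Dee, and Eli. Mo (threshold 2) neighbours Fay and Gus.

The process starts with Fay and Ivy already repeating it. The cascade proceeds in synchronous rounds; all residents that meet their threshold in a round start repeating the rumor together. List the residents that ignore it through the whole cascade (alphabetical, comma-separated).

Round 1 — Fay, Ivy start repeating the rumor (initial).
Round 2 — checking thresholds:
  Cal: 1 of 2 neighbours < 2, not yet.
  Dee: 1 of 2 neighbours ≥ 1, starts repeating the rumor.
  Eli: 1 of 2 neighbours ≥ 1, starts repeating the rumor.
  Gus: 1 of 3 neighbours < 3, not yet.
  Mo: 1 of 2 neighbours < 2, not yet.
Round 3 — checking thresholds:
  Cal: 2 of 2 neighbours ≥ 2, starts repeating the rumor.
  Gus: 2 of 3 neighbours < 3, not yet.
  Mo: 1 of 2 neighbours < 2, not yet.
Round 4 — no new spreads; cascade stops.

Gus, Mo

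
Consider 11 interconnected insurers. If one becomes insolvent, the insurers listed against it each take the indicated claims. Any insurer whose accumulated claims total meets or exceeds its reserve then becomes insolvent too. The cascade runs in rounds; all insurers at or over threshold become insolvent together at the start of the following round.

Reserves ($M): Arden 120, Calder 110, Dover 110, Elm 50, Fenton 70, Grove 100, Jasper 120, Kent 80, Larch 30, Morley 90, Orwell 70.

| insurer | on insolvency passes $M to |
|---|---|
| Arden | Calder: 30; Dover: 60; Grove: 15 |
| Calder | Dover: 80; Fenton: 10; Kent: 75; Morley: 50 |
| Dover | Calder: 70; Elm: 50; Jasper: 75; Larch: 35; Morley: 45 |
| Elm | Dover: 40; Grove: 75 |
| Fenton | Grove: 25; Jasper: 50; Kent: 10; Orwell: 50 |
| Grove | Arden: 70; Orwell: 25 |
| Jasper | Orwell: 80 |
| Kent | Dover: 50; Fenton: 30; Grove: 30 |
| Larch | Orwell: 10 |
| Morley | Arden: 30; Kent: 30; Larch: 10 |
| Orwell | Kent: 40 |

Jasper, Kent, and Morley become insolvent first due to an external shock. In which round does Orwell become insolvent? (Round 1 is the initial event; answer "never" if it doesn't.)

Round 1 — Jasper, Kent, Morley become insolvent (initial).
  Arden: +30 → 30 < 120
  Dover: +50 → 50 < 110
  Fenton: +30 → 30 < 70
  Grove: +30 → 30 < 100
  Larch: +10 → 10 < 30
  Orwell: +80 → 80 ≥ 70
Round 2 — Orwell becomes insolvent.
No further insolvencies.

2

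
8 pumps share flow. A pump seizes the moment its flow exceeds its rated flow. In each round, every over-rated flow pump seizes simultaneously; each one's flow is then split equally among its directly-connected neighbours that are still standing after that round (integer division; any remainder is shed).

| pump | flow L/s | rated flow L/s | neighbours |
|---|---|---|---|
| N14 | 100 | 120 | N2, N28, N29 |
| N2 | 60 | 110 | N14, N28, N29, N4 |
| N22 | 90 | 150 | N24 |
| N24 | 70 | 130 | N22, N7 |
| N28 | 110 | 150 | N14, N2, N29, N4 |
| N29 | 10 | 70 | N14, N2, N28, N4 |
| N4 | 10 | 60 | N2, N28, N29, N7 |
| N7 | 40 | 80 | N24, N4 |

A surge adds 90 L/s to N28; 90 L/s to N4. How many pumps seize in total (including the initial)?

5

Round 1 — N28 at 200 > 150; N4 at 100 > 60. N28, N4 seize.
  N28 sheds 200 L/s to N14, N2, N29: 66 each (2 lost).
    N14: 100+66 = 166 > 120
    N2: 60+66 = 126 > 110
    N29: 10+66 = 76 > 70
  N4 sheds 100 L/s to N2, N29, N7: 33 each (1 lost).
    N2: 126+33 = 159 > 110
    N29: 76+33 = 109 > 70
    N7: 40+33 = 73 ≤ 80
Round 2 — N14, N2, N29 seize.
  N14 sheds 166 L/s: no online neighbours, lost.
  N2 sheds 159 L/s: no online neighbours, lost.
  N29 sheds 109 L/s: no online neighbours, lost.
No further seizures.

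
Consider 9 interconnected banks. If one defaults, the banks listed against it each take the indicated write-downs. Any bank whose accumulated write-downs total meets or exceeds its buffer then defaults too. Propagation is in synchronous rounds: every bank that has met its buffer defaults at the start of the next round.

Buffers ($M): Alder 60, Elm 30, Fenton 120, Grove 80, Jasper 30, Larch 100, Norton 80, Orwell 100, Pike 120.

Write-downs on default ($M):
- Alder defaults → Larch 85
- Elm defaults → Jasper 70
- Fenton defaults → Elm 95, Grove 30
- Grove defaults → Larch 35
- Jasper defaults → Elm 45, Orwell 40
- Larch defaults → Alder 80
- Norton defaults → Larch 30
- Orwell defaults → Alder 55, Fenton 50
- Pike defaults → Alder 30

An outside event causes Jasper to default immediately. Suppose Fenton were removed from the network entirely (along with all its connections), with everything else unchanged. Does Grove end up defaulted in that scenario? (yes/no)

no

With Fenton removed:
Round 1 — Jasper defaults (initial).
  Elm: +45 → 45 ≥ 30
  Orwell: +40 → 40 < 100
Round 2 — Elm defaults.
No further defaults.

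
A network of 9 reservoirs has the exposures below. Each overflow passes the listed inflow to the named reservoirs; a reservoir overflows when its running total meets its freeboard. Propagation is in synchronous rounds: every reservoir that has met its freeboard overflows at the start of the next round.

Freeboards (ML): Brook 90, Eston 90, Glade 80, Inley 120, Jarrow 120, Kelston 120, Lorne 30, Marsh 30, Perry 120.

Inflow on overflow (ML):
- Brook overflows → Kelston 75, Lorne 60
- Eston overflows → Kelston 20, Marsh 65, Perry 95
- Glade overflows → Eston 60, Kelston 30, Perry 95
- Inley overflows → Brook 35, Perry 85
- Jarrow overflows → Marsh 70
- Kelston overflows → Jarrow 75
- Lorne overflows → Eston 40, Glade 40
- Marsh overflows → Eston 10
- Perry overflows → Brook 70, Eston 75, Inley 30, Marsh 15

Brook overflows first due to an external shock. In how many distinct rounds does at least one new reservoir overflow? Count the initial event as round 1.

Round 1 — Brook overflows (initial).
  Kelston: +75 → 75 < 120
  Lorne: +60 → 60 ≥ 30
Round 2 — Lorne overflows.
  Eston: +40 → 40 < 90
  Glade: +40 → 40 < 80
No further overflows.

2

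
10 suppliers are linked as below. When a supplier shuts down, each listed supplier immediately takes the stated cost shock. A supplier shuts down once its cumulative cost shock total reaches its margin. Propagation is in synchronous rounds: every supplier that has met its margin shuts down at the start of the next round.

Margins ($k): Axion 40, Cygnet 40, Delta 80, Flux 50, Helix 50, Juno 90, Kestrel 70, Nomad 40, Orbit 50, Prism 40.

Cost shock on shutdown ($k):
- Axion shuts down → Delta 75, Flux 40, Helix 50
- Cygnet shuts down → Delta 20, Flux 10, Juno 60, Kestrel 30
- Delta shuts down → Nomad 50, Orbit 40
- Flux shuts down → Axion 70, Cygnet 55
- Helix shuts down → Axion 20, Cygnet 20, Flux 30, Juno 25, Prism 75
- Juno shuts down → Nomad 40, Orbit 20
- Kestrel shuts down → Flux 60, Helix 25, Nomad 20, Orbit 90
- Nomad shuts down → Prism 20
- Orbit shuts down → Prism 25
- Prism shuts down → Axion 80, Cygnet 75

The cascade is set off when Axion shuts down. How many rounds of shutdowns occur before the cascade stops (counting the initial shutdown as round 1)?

Round 1 — Axion shuts down (initial).
  Delta: +75 → 75 < 80
  Flux: +40 → 40 < 50
  Helix: +50 → 50 ≥ 50
Round 2 — Helix shuts down.
  Cygnet: +20 → 20 < 40
  Flux: +30 → 70 ≥ 50
  Juno: +25 → 25 < 90
  Prism: +75 → 75 ≥ 40
Round 3 — Flux, Prism shut down.
  Cygnet: +55+75 → 150 ≥ 40
Round 4 — Cygnet shuts down.
  Delta: +20 → 95 ≥ 80
  Juno: +60 → 85 < 90
  Kestrel: +30 → 30 < 70
Round 5 — Delta shuts down.
  Nomad: +50 → 50 ≥ 40
  Orbit: +40 → 40 < 50
Round 6 — Nomad shuts down.
No further shutdowns.

6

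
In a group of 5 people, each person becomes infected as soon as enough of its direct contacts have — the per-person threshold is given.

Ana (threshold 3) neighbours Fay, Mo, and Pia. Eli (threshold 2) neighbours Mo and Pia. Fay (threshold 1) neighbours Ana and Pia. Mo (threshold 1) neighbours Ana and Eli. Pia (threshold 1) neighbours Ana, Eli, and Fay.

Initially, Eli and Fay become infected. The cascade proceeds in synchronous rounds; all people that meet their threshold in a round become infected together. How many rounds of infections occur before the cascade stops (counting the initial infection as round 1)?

3

Round 1 — Eli, Fay become infected (initial).
Round 2 — checking thresholds:
  Ana: 1 of 3 neighbours < 3, not yet.
  Mo: 1 of 2 neighbours ≥ 1, becomes infected.
  Pia: 2 of 3 neighbours ≥ 1, becomes infected.
Round 3 — checking thresholds:
  Ana: 3 of 3 neighbours ≥ 3, becomes infected.
Round 4 — no new infections; cascade stops.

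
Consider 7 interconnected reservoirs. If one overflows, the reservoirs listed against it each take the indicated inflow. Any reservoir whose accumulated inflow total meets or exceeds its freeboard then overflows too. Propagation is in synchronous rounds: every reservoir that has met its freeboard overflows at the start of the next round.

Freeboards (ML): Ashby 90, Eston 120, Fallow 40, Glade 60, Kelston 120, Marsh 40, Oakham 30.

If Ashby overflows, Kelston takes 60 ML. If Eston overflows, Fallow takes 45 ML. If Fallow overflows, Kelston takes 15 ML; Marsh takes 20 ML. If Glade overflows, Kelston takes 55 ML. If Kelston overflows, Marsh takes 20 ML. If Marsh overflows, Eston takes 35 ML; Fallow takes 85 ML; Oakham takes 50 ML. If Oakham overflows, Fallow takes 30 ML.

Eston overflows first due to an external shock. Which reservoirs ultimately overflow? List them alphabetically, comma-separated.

Eston, Fallow

Round 1 — Eston overflows (initial).
  Fallow: +45 → 45 ≥ 40
Round 2 — Fallow overflows.
  Kelston: +15 → 15 < 120
  Marsh: +20 → 20 < 40
No further overflows.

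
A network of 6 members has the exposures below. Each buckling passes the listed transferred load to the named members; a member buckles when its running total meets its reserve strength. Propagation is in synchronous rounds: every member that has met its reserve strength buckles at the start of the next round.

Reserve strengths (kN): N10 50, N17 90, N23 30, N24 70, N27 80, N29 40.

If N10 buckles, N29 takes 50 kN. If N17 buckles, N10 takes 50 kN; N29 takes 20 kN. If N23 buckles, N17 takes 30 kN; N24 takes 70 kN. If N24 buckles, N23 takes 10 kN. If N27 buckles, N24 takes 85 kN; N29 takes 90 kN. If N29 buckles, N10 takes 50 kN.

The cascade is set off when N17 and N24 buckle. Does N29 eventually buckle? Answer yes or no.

yes

Round 1 — N17, N24 buckle (initial).
  N10: +50 → 50 ≥ 50
  N23: +10 → 10 < 30
  N29: +20 → 20 < 40
Round 2 — N10 buckles.
  N29: +50 → 70 ≥ 40
Round 3 — N29 buckles.
No further bucklings.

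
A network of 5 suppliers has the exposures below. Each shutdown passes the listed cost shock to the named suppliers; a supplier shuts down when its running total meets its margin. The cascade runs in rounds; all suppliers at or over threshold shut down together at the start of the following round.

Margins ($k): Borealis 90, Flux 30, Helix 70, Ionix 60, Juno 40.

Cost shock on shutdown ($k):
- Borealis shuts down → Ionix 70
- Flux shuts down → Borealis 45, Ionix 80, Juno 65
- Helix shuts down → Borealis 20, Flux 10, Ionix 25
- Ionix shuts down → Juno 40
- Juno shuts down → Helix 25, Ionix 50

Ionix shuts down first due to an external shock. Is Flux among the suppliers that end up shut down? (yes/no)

no

Round 1 — Ionix shuts down (initial).
  Juno: +40 → 40 ≥ 40
Round 2 — Juno shuts down.
  Helix: +25 → 25 < 70
No further shutdowns.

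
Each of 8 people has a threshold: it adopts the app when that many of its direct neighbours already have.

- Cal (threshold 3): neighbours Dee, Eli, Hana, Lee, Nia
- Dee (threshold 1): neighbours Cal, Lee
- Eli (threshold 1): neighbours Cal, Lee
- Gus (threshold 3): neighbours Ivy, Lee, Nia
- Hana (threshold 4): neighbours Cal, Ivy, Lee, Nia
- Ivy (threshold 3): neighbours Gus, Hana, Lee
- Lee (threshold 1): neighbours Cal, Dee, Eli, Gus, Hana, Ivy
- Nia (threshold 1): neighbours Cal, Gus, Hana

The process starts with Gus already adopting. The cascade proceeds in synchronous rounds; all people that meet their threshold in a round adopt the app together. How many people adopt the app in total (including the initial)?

Round 1 — Gus adopts the app (initial).
Round 2 — checking thresholds:
  Ivy: 1 of 3 neighbours < 3, below threshold.
  Lee: 1 of 6 neighbours ≥ 1, adopts the app.
  Nia: 1 of 3 neighbours ≥ 1, adopts the app.
Round 3 — checking thresholds:
  Cal: 2 of 5 neighbours < 3, below threshold.
  Dee: 1 of 2 neighbours ≥ 1, adopts the app.
  Eli: 1 of 2 neighbours ≥ 1, adopts the app.
  Hana: 2 of 4 neighbours < 4, below threshold.
  Ivy: 2 of 3 neighbours < 3, below threshold.
Round 4 — checking thresholds:
  Cal: 4 of 5 neighbours ≥ 3, adopts the app.
  Hana: 2 of 4 neighbours < 4, below threshold.
  Ivy: 2 of 3 neighbours < 3, below threshold.
Round 5 — no new adoptions; cascade stops.

6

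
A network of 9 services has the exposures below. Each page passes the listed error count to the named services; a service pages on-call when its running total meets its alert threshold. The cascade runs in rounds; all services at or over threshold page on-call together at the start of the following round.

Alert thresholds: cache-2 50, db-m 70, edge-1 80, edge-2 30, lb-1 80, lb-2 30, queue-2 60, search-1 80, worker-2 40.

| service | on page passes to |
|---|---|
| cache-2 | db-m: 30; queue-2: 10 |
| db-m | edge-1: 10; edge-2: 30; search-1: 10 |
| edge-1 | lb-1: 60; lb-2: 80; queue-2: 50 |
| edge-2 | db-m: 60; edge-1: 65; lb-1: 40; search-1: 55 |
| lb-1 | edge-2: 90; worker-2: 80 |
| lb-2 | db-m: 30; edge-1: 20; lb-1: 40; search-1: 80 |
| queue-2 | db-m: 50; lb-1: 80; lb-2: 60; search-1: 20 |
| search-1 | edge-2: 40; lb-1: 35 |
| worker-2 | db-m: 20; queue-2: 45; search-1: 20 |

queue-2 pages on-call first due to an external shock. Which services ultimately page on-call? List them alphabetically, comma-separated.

Round 1 — queue-2 pages on-call (initial).
  db-m: +50 → 50 < 70
  lb-1: +80 → 80 ≥ 80
  lb-2: +60 → 60 ≥ 30
  search-1: +20 → 20 < 80
Round 2 — lb-1, lb-2 page on-call.
  db-m: +30 → 80 ≥ 70
  edge-1: +20 → 20 < 80
  edge-2: +90 → 90 ≥ 30
  search-1: +80 → 100 ≥ 80
  worker-2: +80 → 80 ≥ 40
Round 3 — db-m, edge-2, search-1, worker-2 page on-call.
  edge-1: +10+65 → 95 ≥ 80
Round 4 — edge-1 pages on-call.
No further pages.

db-m, edge-1, edge-2, lb-1, lb-2, queue-2, search-1, worker-2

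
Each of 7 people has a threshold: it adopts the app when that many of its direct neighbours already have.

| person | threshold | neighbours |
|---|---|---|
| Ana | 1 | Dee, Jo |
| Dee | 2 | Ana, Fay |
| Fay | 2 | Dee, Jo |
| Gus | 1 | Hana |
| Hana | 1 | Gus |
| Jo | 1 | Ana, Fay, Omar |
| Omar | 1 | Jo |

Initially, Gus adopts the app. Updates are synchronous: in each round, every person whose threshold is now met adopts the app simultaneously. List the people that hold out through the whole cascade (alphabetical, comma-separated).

Round 1 — Gus adopts the app (initial).
Round 2 — checking thresholds:
  Hana: 1 of 1 neighbours ≥ 1, adopts the app.
Round 3 — no new adoptions; cascade stops.

Ana, Dee, Fay, Jo, Omar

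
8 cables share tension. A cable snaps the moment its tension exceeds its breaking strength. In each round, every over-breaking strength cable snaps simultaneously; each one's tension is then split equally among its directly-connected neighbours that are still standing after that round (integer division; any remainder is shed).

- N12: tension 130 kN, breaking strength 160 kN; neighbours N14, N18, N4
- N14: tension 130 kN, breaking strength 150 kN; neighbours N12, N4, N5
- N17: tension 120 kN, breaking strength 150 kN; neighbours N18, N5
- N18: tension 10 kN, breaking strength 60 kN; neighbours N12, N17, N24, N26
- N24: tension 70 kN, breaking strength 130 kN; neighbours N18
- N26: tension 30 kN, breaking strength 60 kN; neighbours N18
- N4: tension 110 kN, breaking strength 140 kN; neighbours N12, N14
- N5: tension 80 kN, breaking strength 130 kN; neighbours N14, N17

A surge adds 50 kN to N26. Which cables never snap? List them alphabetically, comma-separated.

N12, N14, N17, N24, N4, N5

Round 1 — N26 at 80 > 60. N26 snaps.
  N26 sheds 80 kN to N18: 80 each.
    N18: 10+80 = 90 > 60
Round 2 — N18 snaps.
  N18 sheds 90 kN to N12, N17, N24: 30 each.
    N12: 130+30 = 160 ≤ 160
    N17: 120+30 = 150 ≤ 150
    N24: 70+30 = 100 ≤ 130
No further breaks.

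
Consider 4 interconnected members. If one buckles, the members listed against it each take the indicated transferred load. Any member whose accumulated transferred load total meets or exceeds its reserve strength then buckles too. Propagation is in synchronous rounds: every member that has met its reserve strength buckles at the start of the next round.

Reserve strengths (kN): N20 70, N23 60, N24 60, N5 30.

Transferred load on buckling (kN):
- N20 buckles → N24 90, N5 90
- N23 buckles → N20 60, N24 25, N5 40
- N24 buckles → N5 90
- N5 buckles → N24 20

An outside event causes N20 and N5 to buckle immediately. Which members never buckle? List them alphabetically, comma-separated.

N23

Round 1 — N20, N5 buckle (initial).
  N24: +90+20 → 110 ≥ 60
Round 2 — N24 buckles.
No further bucklings.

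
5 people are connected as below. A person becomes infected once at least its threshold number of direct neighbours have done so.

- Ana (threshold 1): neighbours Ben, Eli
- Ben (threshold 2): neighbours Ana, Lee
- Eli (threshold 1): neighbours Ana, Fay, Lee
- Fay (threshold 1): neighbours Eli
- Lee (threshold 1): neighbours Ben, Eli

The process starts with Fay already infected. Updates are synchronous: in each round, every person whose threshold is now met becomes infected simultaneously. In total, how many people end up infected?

5

Round 1 — Fay becomes infected (initial).
Round 2 — checking thresholds:
  Eli: 1 of 3 neighbours ≥ 1, becomes infected.
Round 3 — checking thresholds:
  Ana: 1 of 2 neighbours ≥ 1, becomes infected.
  Lee: 1 of 2 neighbours ≥ 1, becomes infected.
Round 4 — checking thresholds:
  Ben: 2 of 2 neighbours ≥ 2, becomes infected.
Round 5 — no new infections; cascade stops.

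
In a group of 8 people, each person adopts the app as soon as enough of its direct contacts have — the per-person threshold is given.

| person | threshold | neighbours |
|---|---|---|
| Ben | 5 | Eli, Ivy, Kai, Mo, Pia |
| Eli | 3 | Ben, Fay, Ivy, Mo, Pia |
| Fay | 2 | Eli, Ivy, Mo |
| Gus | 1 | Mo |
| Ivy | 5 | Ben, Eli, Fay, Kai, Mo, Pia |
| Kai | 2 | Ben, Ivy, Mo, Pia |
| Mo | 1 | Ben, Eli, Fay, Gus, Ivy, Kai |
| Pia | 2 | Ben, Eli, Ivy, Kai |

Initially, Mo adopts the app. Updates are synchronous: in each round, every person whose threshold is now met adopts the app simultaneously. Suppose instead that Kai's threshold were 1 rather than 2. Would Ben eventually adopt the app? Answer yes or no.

no

With Kai's threshold at 1:
Round 1 — Mo adopts the app (initial).
Round 2 — checking thresholds:
  Ben: 1 of 5 neighbours < 5, below threshold.
  Eli: 1 of 5 neighbours < 3, below threshold.
  Fay: 1 of 3 neighbours < 2, below threshold.
  Gus: 1 of 1 neighbours ≥ 1, adopts the app.
  Ivy: 1 of 6 neighbours < 5, below threshold.
  Kai: 1 of 4 neighbours ≥ 1, adopts the app.
Round 3 — no new adoptions; cascade stops.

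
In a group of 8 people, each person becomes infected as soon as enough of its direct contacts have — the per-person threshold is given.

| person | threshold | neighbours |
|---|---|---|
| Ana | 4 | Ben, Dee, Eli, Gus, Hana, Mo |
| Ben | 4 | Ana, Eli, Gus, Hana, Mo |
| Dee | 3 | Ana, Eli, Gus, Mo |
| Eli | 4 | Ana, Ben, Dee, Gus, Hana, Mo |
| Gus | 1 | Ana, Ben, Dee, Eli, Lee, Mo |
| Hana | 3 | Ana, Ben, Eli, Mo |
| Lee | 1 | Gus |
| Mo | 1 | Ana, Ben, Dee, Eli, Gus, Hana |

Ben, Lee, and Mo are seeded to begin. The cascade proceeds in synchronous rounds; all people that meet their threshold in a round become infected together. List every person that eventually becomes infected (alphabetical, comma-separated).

Round 1 — Ben, Lee, Mo become infected (initial).
Round 2 — checking thresholds:
  Ana: 2 of 6 neighbours < 4, not yet.
  Dee: 1 of 4 neighbours < 3, not yet.
  Eli: 2 of 6 neighbours < 4, not yet.
  Gus: 3 of 6 neighbours ≥ 1, becomes infected.
  Hana: 2 of 4 neighbours < 3, not yet.
Round 3 — no new infections; cascade stops.

Ben, Gus, Lee, Mo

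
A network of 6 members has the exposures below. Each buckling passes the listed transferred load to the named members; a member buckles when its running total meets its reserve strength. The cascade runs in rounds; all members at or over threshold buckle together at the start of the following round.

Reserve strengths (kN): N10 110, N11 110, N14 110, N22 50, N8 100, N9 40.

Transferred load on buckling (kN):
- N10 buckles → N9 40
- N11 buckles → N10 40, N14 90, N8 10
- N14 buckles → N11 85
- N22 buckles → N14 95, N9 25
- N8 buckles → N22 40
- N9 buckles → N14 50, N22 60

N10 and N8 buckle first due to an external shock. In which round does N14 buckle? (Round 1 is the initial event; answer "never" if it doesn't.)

4

Round 1 — N10, N8 buckle (initial).
  N22: +40 → 40 < 50
  N9: +40 → 40 ≥ 40
Round 2 — N9 buckles.
  N14: +50 → 50 < 110
  N22: +60 → 100 ≥ 50
Round 3 — N22 buckles.
  N14: +95 → 145 ≥ 110
Round 4 — N14 buckles.
  N11: +85 → 85 < 110
No further bucklings.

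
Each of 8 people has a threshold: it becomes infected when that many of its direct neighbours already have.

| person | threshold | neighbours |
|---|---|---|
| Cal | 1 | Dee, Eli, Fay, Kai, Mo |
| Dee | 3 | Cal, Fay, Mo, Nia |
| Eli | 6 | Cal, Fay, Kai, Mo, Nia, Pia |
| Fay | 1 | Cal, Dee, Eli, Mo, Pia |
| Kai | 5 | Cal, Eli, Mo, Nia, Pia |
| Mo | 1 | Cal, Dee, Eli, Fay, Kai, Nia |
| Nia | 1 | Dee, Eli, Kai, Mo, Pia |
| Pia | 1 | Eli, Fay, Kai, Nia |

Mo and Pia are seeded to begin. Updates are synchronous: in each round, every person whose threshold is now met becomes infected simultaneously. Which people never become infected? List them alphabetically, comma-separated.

Eli, Kai

Round 1 — Mo, Pia become infected (initial).
Round 2 — checking thresholds:
  Cal: 1 of 5 neighbours ≥ 1, becomes infected.
  Dee: 1 of 4 neighbours < 3, not yet.
  Eli: 2 of 6 neighbours < 6, not yet.
  Fay: 2 of 5 neighbours ≥ 1, becomes infected.
  Kai: 2 of 5 neighbours < 5, not yet.
  Nia: 2 of 5 neighbours ≥ 1, becomes infected.
Round 3 — checking thresholds:
  Dee: 4 of 4 neighbours ≥ 3, becomes infected.
  Eli: 5 of 6 neighbours < 6, not yet.
  Kai: 4 of 5 neighbours < 5, not yet.
Round 4 — no new infections; cascade stops.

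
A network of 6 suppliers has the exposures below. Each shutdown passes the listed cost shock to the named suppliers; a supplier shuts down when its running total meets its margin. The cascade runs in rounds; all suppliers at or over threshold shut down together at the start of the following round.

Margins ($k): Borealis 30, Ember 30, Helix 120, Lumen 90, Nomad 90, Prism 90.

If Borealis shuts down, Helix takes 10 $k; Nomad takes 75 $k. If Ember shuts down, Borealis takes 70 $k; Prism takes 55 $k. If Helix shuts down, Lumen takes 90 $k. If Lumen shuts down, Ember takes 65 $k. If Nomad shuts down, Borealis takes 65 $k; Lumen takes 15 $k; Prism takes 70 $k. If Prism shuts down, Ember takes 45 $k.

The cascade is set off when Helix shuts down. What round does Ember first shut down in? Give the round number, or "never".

3

Round 1 — Helix shuts down (initial).
  Lumen: +90 → 90 ≥ 90
Round 2 — Lumen shuts down.
  Ember: +65 → 65 ≥ 30
Round 3 — Ember shuts down.
  Borealis: +70 → 70 ≥ 30
  Prism: +55 → 55 < 90
Round 4 — Borealis shuts down.
  Nomad: +75 → 75 < 90
No further shutdowns.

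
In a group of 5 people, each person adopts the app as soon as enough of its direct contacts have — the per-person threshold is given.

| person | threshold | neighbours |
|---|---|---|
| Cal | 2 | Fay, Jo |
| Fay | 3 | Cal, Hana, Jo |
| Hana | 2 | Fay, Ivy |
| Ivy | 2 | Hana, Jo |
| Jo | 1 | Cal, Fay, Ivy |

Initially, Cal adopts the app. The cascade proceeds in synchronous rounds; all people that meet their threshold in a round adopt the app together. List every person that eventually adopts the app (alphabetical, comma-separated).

Cal, Jo

Round 1 — Cal adopts the app (initial).
Round 2 — checking thresholds:
  Fay: 1 of 3 neighbours < 3, holds.
  Jo: 1 of 3 neighbours ≥ 1, adopts the app.
Round 3 — no new adoptions; cascade stops.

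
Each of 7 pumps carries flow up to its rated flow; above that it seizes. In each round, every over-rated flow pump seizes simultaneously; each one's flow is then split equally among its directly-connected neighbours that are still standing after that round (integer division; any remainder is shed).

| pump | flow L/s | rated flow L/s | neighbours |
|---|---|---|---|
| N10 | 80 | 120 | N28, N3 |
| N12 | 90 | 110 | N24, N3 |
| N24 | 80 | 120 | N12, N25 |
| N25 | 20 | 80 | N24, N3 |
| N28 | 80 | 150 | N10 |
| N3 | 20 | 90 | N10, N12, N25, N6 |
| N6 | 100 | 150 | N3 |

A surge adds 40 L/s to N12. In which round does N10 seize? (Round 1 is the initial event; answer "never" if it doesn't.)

5

Round 1 — N12 at 130 > 110. N12 seizes.
  N12 sheds 130 L/s to N24, N3: 65 each.
    N24: 80+65 = 145 > 120
    N3: 20+65 = 85 ≤ 90
Round 2 — N24 seizes.
  N24 sheds 145 L/s to N25: 145 each.
    N25: 20+145 = 165 > 80
Round 3 — N25 seizes.
  N25 sheds 165 L/s to N3: 165 each.
    N3: 85+165 = 250 > 90
Round 4 — N3 seizes.
  N3 sheds 250 L/s to N10, N6: 125 each.
    N10: 80+125 = 205 > 120
    N6: 100+125 = 225 > 150
Round 5 — N10, N6 seize.
  N10 sheds 205 L/s to N28: 205 each.
    N28: 80+205 = 285 > 150
  N6 sheds 225 L/s: no online neighbours, lost.
Round 6 — N28 seizes.
  N28 sheds 285 L/s: no online neighbours, lost.
No further seizures.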